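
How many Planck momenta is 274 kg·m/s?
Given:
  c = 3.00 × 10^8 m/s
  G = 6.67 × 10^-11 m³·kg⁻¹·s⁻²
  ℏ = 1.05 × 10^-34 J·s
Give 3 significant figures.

42

Planck momentum: p_P = √(ℏc³/G) = 6.52 kg·m/s.
274 / 6.52 = 42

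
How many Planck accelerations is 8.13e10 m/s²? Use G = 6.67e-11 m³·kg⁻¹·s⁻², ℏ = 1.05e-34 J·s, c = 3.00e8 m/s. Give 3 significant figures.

Planck acceleration: a_P = √(c⁷/(ℏG)) = 5.59e51 m/s².
8.13e10 / 5.59e51 = 1.45e-41

1.45e-41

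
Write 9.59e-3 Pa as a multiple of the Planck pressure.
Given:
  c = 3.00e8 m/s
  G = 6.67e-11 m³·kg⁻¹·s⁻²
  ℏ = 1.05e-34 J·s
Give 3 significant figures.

2.05e-116

Planck pressure: p_P = c⁷/(ℏG²) = 4.68e113 Pa.
9.59e-3 / 4.68e113 = 2.05e-116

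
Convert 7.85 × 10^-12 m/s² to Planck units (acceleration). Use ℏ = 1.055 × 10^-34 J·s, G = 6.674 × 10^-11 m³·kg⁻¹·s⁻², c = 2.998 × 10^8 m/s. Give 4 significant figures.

Planck acceleration: a_P = √(c⁷/(ℏG)) = 5.560 × 10^51 m/s².
7.85 × 10^-12 / 5.560 × 10^51 = 1.412 × 10^-63

1.412 × 10^-63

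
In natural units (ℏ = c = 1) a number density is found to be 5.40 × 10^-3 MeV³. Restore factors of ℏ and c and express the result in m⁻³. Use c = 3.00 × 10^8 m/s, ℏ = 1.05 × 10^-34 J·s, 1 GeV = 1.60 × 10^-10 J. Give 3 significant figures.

Number density is [L]⁻³ = [E]³/(ℏc)³.
1 GeV³ → 1/(ℏc)³ × (1 GeV in J)³ = 1.31 × 10^47 m⁻³.
Convert the energy scale: 5.40 × 10^-3 MeV³ = 5.40 × 10^-12 GeV³.
Result: 5.40 × 10^-12 × 1.31 × 10^47 = 7.08 × 10^35 m⁻³.

7.08 × 10^35 m⁻³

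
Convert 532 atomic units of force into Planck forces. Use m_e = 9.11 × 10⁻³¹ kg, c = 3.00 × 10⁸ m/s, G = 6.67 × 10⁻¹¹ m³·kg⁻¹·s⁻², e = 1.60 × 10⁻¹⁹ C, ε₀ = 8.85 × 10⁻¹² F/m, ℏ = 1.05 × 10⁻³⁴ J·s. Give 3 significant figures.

3.65 × 10⁻⁴⁹

atomic unit of force: F_au = E_h/a₀ = m_e²e⁶/((4πε₀)³ℏ⁴) = 8.33 × 10⁻⁸ N
Planck force: F_P = c⁴/G = 1.21 × 10⁴⁴ N
532 × 8.33 × 10⁻⁸ / 1.21 × 10⁴⁴ = 3.65 × 10⁻⁴⁹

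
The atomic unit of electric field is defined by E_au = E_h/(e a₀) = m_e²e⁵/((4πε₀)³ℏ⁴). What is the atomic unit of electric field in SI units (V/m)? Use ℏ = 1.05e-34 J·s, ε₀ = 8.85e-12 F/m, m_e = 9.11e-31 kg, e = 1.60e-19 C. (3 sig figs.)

5.20e11 V/m

E_au = E_h/(e a₀) = m_e²e⁵/((4πε₀)³ℏ⁴)
E_h = 4.38e-18 J
a₀ = 5.26e-11 m
E_h/(e·a₀) = 5.20e11 V/m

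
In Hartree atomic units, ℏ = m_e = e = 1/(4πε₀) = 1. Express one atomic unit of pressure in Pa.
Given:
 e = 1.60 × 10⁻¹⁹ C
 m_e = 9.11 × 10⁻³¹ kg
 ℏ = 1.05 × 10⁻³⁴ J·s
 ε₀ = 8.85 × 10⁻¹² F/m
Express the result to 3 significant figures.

3.01 × 10¹³ Pa

Dimensional analysis gives P_au = E_h/a₀³ = m_e⁴e¹⁰/((4πε₀)⁵ℏ⁸).
E_h = 4.38 × 10⁻¹⁸ J
a₀ = 5.26 × 10⁻¹¹ m
E_h/a₀³ = 3.01 × 10¹³ Pa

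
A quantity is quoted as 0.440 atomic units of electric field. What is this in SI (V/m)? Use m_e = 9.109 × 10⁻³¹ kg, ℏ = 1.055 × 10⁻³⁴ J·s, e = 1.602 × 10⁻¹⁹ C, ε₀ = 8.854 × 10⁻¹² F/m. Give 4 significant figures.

2.258 × 10¹¹ V/m

One atomic unit of electric field: E_au = E_h/(e a₀) = m_e²e⁵/((4πε₀)³ℏ⁴) = 5.131 × 10¹¹ V/m.
0.440 × 5.131 × 10¹¹ V/m = 2.258 × 10¹¹ V/m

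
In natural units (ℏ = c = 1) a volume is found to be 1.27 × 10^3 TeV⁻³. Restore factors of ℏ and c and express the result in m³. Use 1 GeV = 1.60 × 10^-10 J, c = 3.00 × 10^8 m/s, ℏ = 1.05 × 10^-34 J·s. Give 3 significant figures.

9.69 × 10^-54 m³

Volume is [L]³ = [E]⁻³·(ℏc)³.
1 GeV⁻³ → (ℏc)³ × (1 GeV in J)⁻³ = 7.63 × 10^-48 m³.
Convert the energy scale: 1.27 × 10^3 TeV⁻³ = 1.27 × 10^-6 GeV⁻³.
Result: 1.27 × 10^-6 × 7.63 × 10^-48 = 9.69 × 10^-54 m³.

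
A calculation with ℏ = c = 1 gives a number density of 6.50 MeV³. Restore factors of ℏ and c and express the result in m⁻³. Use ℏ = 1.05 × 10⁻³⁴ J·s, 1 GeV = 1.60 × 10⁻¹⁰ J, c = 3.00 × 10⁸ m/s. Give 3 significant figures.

Number density is [L]⁻³ = [E]³/(ℏc)³.
1 GeV³ → 1/(ℏc)³ × (1 GeV in J)³ = 1.31 × 10⁴⁷ m⁻³.
Convert the energy scale: 6.50 MeV³ = 6.50 × 10⁻⁹ GeV³.
Result: 6.50 × 10⁻⁹ × 1.31 × 10⁴⁷ = 8.52 × 10³⁸ m⁻³.

8.52 × 10³⁸ m⁻³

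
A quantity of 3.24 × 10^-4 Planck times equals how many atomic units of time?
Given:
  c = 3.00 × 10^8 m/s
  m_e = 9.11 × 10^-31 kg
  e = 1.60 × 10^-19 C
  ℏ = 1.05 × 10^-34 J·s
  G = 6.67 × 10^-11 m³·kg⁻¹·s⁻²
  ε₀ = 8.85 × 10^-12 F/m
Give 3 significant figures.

Planck time: t_P = √(ℏG/c⁵) = 5.37 × 10^-44 s
atomic unit of time: τ_au = (4πε₀)²ℏ³/(m_e e⁴) = 2.40 × 10^-17 s
3.24 × 10^-4 × 5.37 × 10^-44 / 2.40 × 10^-17 = 7.25 × 10^-31

7.25 × 10^-31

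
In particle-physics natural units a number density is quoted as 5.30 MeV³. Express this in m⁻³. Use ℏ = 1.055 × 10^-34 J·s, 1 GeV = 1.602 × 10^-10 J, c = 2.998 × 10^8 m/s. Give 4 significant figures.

6.887 × 10^38 m⁻³

Number density is [L]⁻³ = [E]³/(ℏc)³.
1 GeV³ → 1/(ℏc)³ × (1 GeV in J)³ = 1.299 × 10^47 m⁻³.
Convert the energy scale: 5.30 MeV³ = 5.30 × 10^-9 GeV³.
Result: 5.30 × 10^-9 × 1.299 × 10^47 = 6.887 × 10^38 m⁻³.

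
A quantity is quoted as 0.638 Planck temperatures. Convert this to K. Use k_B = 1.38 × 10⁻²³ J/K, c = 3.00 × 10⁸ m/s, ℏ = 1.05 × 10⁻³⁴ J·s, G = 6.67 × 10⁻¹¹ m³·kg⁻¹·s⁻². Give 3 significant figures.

9.04 × 10³¹ K

One Planck temperature: T_P = √(ℏc⁵/G) / k_B = 1.42 × 10³² K.
0.638 × 1.42 × 10³² K = 9.04 × 10³¹ K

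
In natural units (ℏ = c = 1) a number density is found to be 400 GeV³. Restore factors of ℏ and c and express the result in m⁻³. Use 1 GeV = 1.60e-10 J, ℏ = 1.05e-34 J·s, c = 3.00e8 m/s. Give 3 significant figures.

Number density is [L]⁻³ = [E]³/(ℏc)³.
1 GeV³ → 1/(ℏc)³ × (1 GeV in J)³ = 1.31e47 m⁻³.
Result: 400 × 1.31e47 = 5.24e49 m⁻³.

5.24e49 m⁻³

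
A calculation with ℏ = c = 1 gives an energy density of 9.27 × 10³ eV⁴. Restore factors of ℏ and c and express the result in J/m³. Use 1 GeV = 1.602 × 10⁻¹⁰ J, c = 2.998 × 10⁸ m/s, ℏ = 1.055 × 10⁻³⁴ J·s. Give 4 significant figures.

1.930 × 10⁵ J/m³

[E]/[L]³ = [E]⁴/(ℏc)³; restore (ℏc)⁻³.
1 GeV⁴ → 1/(ℏc)³ × (1 GeV in J)⁴ = 2.082 × 10³⁷ J/m³.
Convert the energy scale: 9.27 × 10³ eV⁴ = 9.27 × 10⁻³³ GeV⁴.
Result: 9.27 × 10⁻³³ × 2.082 × 10³⁷ = 1.930 × 10⁵ J/m³.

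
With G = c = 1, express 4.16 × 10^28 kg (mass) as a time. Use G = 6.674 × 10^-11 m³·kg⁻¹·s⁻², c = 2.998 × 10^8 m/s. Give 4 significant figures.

Mass → time via G/c³.
4.16 × 10^28 kg × (G/c³) = 1.030 × 10^-7 s

1.030 × 10^-7 s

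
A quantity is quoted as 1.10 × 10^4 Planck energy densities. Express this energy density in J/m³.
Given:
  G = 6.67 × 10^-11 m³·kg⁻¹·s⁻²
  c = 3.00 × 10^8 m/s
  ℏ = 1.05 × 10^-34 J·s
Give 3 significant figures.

One Planck energy density: u_P = c⁷/(ℏG²) = 4.68 × 10^113 J/m³.
1.10 × 10^4 × 4.68 × 10^113 J/m³ = 5.15 × 10^117 J/m³

5.15 × 10^117 J/m³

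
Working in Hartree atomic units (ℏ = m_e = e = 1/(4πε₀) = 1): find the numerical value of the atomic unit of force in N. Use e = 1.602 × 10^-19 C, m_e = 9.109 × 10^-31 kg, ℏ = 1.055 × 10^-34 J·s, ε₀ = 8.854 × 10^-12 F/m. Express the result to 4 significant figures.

Dimensional analysis gives F_au = E_h/a₀ = m_e²e⁶/((4πε₀)³ℏ⁴).
E_h = 4.354 × 10^-18 J
a₀ = 5.297 × 10^-11 m
E_h/a₀ = 8.220 × 10^-8 N

8.220 × 10^-8 N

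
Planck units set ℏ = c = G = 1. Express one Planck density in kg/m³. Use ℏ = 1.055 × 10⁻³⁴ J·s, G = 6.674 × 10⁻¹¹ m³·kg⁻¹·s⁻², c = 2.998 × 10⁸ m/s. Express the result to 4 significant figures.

From ℏ = c = G = 1 the density scale is ρ_P = c⁵/(ℏG²).
  = 2.422 × 10⁴² / 4.699 × 10⁻⁵⁵
  = 5.154 × 10⁹⁶ kg/m³

5.154 × 10⁹⁶ kg/m³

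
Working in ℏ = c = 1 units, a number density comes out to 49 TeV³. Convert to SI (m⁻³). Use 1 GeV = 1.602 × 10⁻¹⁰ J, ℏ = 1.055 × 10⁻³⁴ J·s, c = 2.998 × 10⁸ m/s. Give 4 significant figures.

Number density is [L]⁻³ = [E]³/(ℏc)³.
1 GeV³ → 1/(ℏc)³ × (1 GeV in J)³ = 1.299 × 10⁴⁷ m⁻³.
Convert the energy scale: 49 TeV³ = 4.90 × 10¹⁰ GeV³.
Result: 4.90 × 10¹⁰ × 1.299 × 10⁴⁷ = 6.367 × 10⁵⁷ m⁻³.

6.367 × 10⁵⁷ m⁻³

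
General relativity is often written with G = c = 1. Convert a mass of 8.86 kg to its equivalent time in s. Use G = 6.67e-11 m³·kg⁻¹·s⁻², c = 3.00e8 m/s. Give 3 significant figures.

2.19e-35 s

Mass → time via G/c³.
8.86 kg × (G/c³) = 2.19e-35 s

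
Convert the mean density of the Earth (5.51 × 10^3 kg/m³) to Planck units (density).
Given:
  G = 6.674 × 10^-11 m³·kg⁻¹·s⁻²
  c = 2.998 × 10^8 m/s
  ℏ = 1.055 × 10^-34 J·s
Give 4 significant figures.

1.069 × 10^-93

Planck density: ρ_P = c⁵/(ℏG²) = 5.154 × 10^96 kg/m³.
5.51 × 10^3 / 5.154 × 10^96 = 1.069 × 10^-93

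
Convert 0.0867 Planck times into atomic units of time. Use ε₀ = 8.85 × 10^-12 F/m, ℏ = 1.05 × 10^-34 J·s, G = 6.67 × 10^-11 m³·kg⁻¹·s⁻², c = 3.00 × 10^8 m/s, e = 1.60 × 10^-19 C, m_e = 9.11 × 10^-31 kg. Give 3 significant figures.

Planck time: t_P = √(ℏG/c⁵) = 5.37 × 10^-44 s
atomic unit of time: τ_au = (4πε₀)²ℏ³/(m_e e⁴) = 2.40 × 10^-17 s
0.0867 × 5.37 × 10^-44 / 2.40 × 10^-17 = 1.94 × 10^-28

1.94 × 10^-28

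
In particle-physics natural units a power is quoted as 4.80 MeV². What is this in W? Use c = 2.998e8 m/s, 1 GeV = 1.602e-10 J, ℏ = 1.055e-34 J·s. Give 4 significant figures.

1.168e9 W

Power is [E]/[T] = [E]²/ℏ.
1 GeV² → 1/ℏ × (1 GeV in J)² = 2.433e14 W.
Convert the energy scale: 4.80 MeV² = 4.80e-6 GeV².
Result: 4.80e-6 × 2.433e14 = 1.168e9 W.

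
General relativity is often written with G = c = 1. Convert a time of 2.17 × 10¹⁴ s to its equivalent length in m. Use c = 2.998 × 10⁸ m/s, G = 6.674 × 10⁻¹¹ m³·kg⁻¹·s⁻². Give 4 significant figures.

6.506 × 10²² m

Time → length via c.
2.17 × 10¹⁴ s × (c) = 6.506 × 10²² m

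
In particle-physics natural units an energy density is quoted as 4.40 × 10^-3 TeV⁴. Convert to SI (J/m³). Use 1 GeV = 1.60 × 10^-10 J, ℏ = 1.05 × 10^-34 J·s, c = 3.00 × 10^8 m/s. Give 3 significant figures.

9.23 × 10^46 J/m³

[E]/[L]³ = [E]⁴/(ℏc)³; restore (ℏc)⁻³.
1 GeV⁴ → 1/(ℏc)³ × (1 GeV in J)⁴ = 2.10 × 10^37 J/m³.
Convert the energy scale: 4.40 × 10^-3 TeV⁴ = 4.40 × 10^9 GeV⁴.
Result: 4.40 × 10^9 × 2.10 × 10^37 = 9.23 × 10^46 J/m³.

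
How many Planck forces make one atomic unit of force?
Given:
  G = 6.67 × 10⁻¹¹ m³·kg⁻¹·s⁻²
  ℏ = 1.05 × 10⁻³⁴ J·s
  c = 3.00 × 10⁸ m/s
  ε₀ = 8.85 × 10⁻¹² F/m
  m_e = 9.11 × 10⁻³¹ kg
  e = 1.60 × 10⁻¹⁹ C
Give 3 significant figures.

6.86 × 10⁻⁵²

atomic unit of force: F_au = E_h/a₀ = m_e²e⁶/((4πε₀)³ℏ⁴) = 8.33 × 10⁻⁸ N
Planck force: F_P = c⁴/G = 1.21 × 10⁴⁴ N
ratio = 8.33 × 10⁻⁸ / 1.21 × 10⁴⁴ = 6.86 × 10⁻⁵²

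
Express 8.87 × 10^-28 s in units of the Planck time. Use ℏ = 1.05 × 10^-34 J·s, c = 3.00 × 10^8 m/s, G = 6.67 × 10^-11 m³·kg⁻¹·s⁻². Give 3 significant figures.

1.65 × 10^16

Planck time: t_P = √(ℏG/c⁵) = 5.37 × 10^-44 s.
8.87 × 10^-28 / 5.37 × 10^-44 = 1.65 × 10^16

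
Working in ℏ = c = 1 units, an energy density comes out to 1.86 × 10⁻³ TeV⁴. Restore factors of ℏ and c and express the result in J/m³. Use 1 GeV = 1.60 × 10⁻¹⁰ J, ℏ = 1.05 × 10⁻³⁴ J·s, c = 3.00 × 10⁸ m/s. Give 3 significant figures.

3.90 × 10⁴⁶ J/m³

[E]/[L]³ = [E]⁴/(ℏc)³; restore (ℏc)⁻³.
1 GeV⁴ → 1/(ℏc)³ × (1 GeV in J)⁴ = 2.10 × 10³⁷ J/m³.
Convert the energy scale: 1.86 × 10⁻³ TeV⁴ = 1.86 × 10⁹ GeV⁴.
Result: 1.86 × 10⁹ × 2.10 × 10³⁷ = 3.90 × 10⁴⁶ J/m³.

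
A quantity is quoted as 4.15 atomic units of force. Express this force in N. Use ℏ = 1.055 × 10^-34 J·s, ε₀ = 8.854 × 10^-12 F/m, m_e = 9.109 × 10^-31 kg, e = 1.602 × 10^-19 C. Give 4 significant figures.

3.411 × 10^-7 N

One atomic unit of force: F_au = E_h/a₀ = m_e²e⁶/((4πε₀)³ℏ⁴) = 8.220 × 10^-8 N.
4.15 × 8.220 × 10^-8 N = 3.411 × 10^-7 N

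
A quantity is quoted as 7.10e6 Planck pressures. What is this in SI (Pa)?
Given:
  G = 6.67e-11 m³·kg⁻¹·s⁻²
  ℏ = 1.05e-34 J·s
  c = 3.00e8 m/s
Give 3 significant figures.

One Planck pressure: p_P = c⁷/(ℏG²) = 4.68e113 Pa.
7.10e6 × 4.68e113 Pa = 3.32e120 Pa

3.32e120 Pa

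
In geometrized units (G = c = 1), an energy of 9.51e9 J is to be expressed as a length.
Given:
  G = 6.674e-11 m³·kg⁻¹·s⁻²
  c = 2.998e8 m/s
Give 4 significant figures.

Energy → length via G/c⁴.
9.51e9 J × (G/c⁴) = 7.857e-35 m

7.857e-35 m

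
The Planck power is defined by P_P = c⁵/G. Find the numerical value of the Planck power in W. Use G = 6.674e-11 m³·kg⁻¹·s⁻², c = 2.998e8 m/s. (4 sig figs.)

3.629e52 W

P_P = c⁵/G
  = 2.422e42 / 6.674e-11
  = 3.629e52 W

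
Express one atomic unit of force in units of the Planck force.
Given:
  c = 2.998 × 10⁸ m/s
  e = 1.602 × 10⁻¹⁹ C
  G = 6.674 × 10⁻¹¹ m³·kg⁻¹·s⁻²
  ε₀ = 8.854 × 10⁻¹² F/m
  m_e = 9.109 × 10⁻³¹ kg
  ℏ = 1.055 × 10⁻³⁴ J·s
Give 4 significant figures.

6.791 × 10⁻⁵²

atomic unit of force: F_au = E_h/a₀ = m_e²e⁶/((4πε₀)³ℏ⁴) = 8.220 × 10⁻⁸ N
Planck force: F_P = c⁴/G = 1.210 × 10⁴⁴ N
ratio = 8.220 × 10⁻⁸ / 1.210 × 10⁴⁴ = 6.791 × 10⁻⁵²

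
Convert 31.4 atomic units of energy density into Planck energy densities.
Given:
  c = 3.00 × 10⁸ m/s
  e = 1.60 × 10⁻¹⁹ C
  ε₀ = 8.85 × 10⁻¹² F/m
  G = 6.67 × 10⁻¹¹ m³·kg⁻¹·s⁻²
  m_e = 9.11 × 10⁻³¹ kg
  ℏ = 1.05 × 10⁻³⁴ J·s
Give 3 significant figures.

2.02 × 10⁻⁹⁹

atomic unit of energy density: u_au = E_h/a₀³ = m_e⁴e¹⁰/((4πε₀)⁵ℏ⁸) = 3.01 × 10¹³ J/m³
Planck energy density: u_P = c⁷/(ℏG²) = 4.68 × 10¹¹³ J/m³
31.4 × 3.01 × 10¹³ / 4.68 × 10¹¹³ = 2.02 × 10⁻⁹⁹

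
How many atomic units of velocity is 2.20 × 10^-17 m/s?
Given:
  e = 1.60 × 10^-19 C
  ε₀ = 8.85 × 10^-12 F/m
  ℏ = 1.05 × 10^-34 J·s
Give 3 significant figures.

atomic unit of velocity: v_au = e²/(4πε₀ℏ) = 2.19 × 10^6 m/s.
2.20 × 10^-17 / 2.19 × 10^6 = 1.00 × 10^-23

1.00 × 10^-23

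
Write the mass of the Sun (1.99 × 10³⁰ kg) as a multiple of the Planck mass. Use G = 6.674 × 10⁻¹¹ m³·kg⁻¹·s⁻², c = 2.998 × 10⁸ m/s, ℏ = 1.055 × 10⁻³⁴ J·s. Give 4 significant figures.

9.141 × 10³⁷

Planck mass: m_P = √(ℏc/G) = 2.177 × 10⁻⁸ kg.
1.99 × 10³⁰ / 2.177 × 10⁻⁸ = 9.141 × 10³⁷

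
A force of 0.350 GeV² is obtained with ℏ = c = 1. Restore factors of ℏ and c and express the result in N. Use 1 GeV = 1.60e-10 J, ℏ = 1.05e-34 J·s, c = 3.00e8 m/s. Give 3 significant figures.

Force is [E]/[L] = [E]²/(ℏc); restore (ℏc)⁻¹.
1 GeV² → 1/(ℏc) × (1 GeV in J)² = 8.13e5 N.
Result: 0.350 × 8.13e5 = 2.84e5 N.

2.84e5 N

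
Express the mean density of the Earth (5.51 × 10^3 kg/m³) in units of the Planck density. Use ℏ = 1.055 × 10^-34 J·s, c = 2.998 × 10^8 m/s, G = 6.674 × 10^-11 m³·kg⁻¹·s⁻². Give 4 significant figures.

1.069 × 10^-93

Planck density: ρ_P = c⁵/(ℏG²) = 5.154 × 10^96 kg/m³.
5.51 × 10^3 / 5.154 × 10^96 = 1.069 × 10^-93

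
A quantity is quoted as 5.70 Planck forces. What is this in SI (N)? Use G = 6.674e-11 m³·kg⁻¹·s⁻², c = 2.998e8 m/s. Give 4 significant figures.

One Planck force: F_P = c⁴/G = 1.210e44 N.
5.70 × 1.210e44 N = 6.899e44 N

6.899e44 N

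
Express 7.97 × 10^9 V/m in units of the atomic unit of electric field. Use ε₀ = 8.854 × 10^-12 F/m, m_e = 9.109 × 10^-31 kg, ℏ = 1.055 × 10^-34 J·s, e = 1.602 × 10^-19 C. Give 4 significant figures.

0.01553

atomic unit of electric field: E_au = E_h/(e a₀) = m_e²e⁵/((4πε₀)³ℏ⁴) = 5.131 × 10^11 V/m.
7.97 × 10^9 / 5.131 × 10^11 = 0.01553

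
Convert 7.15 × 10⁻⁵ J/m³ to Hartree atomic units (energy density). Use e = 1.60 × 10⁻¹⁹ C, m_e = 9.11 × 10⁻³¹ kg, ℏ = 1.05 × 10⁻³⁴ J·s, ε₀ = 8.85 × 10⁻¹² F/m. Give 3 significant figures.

2.37 × 10⁻¹⁸

atomic unit of energy density: u_au = E_h/a₀³ = m_e⁴e¹⁰/((4πε₀)⁵ℏ⁸) = 3.01 × 10¹³ J/m³.
7.15 × 10⁻⁵ / 3.01 × 10¹³ = 2.37 × 10⁻¹⁸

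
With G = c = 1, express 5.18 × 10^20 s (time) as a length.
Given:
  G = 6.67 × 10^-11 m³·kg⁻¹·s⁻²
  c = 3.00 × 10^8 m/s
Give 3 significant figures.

1.55 × 10^29 m

Time → length via c.
5.18 × 10^20 s × (c) = 1.55 × 10^29 m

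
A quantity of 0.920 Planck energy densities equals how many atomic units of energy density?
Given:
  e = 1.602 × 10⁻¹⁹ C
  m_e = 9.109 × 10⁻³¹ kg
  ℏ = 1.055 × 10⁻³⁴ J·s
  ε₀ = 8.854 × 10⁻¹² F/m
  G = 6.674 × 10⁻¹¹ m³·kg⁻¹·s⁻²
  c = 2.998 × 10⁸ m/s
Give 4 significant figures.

Planck energy density: u_P = c⁷/(ℏG²) = 4.632 × 10¹¹³ J/m³
atomic unit of energy density: u_au = E_h/a₀³ = m_e⁴e¹⁰/((4πε₀)⁵ℏ⁸) = 2.929 × 10¹³ J/m³
0.920 × 4.632 × 10¹¹³ / 2.929 × 10¹³ = 1.455 × 10¹⁰⁰

1.455 × 10¹⁰⁰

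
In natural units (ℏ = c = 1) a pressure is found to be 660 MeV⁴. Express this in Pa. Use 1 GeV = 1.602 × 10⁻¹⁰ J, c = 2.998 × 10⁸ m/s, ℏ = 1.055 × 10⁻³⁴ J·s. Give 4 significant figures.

1.374 × 10²⁸ Pa

Pressure is [E]/[L]³ = [E]⁴/(ℏc)³.
1 GeV⁴ → 1/(ℏc)³ × (1 GeV in J)⁴ = 2.082 × 10³⁷ Pa.
Convert the energy scale: 660 MeV⁴ = 6.60 × 10⁻¹⁰ GeV⁴.
Result: 6.60 × 10⁻¹⁰ × 2.082 × 10³⁷ = 1.374 × 10²⁸ Pa.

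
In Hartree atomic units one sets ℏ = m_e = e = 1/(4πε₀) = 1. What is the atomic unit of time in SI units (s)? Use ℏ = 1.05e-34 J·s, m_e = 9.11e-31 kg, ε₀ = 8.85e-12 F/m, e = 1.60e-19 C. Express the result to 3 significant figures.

2.40e-17 s

τ_au = (4πε₀)²ℏ³/(m_e e⁴)
E_h = 4.38e-18 J
ℏ/E_h = 2.40e-17 s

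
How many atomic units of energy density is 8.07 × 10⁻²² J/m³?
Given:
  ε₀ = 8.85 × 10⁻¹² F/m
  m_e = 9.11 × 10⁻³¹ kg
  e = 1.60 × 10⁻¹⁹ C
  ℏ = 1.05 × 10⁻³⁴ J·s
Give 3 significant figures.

2.68 × 10⁻³⁵

atomic unit of energy density: u_au = E_h/a₀³ = m_e⁴e¹⁰/((4πε₀)⁵ℏ⁸) = 3.01 × 10¹³ J/m³.
8.07 × 10⁻²² / 3.01 × 10¹³ = 2.68 × 10⁻³⁵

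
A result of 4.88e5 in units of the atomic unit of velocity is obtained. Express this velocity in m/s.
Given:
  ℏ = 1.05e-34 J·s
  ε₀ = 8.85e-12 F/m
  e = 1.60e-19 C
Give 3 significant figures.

One atomic unit of velocity: v_au = e²/(4πε₀ℏ) = 2.19e6 m/s.
4.88e5 × 2.19e6 m/s = 1.07e12 m/s

1.07e12 m/s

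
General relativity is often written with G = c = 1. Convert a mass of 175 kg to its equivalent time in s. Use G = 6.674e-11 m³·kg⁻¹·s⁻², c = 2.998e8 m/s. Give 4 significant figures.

Mass → time via G/c³.
175 kg × (G/c³) = 4.334e-34 s

4.334e-34 s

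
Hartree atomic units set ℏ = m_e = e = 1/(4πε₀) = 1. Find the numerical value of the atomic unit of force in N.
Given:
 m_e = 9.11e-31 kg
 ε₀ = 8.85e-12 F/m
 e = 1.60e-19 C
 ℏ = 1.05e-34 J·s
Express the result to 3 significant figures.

8.33e-8 N

Dimensional analysis gives F_au = E_h/a₀ = m_e²e⁶/((4πε₀)³ℏ⁴).
E_h = 4.38e-18 J
a₀ = 5.26e-11 m
E_h/a₀ = 8.33e-8 N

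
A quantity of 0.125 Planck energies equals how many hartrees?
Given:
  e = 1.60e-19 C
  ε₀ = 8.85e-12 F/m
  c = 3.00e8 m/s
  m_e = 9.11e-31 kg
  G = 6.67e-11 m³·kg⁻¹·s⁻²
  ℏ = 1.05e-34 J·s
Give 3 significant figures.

5.58e25

Planck energy: E_P = √(ℏc⁵/G) = 1.96e9 J
hartree: E_h = m_e e⁴/(4πε₀ℏ)² = 4.38e-18 J
0.125 × 1.96e9 / 4.38e-18 = 5.58e25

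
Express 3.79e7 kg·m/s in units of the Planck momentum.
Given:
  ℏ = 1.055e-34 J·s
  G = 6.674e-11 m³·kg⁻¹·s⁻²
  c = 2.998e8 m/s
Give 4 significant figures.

Planck momentum: p_P = √(ℏc³/G) = 6.527 kg·m/s.
3.79e7 / 6.527 = 5.807e6

5.807e6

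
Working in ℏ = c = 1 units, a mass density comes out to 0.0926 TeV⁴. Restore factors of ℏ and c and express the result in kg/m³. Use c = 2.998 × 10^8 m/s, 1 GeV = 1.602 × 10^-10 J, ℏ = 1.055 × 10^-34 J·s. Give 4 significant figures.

2.145 × 10^31 kg/m³

Mass density is [E]/(c²[L]³) = [E]⁴/(ℏ³c⁵).
1 GeV⁴ → 1/(ℏ³c⁵) × (1 GeV in J)⁴ = 2.316 × 10^20 kg/m³.
Convert the energy scale: 0.0926 TeV⁴ = 9.26 × 10^10 GeV⁴.
Result: 9.26 × 10^10 × 2.316 × 10^20 = 2.145 × 10^31 kg/m³.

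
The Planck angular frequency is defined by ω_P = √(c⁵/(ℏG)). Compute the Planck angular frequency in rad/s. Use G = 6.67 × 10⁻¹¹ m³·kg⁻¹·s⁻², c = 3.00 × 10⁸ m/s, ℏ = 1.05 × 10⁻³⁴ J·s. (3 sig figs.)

ω_P = √(c⁵/(ℏG))
  = √(3.47 × 10⁸⁶)
  = 1.86 × 10⁴³ rad/s

1.86 × 10⁴³ rad/s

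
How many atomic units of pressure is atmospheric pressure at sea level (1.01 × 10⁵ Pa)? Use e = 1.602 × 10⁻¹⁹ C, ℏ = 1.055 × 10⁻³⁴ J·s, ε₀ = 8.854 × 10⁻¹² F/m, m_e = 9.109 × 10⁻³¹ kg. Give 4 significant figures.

atomic unit of pressure: P_au = E_h/a₀³ = m_e⁴e¹⁰/((4πε₀)⁵ℏ⁸) = 2.929 × 10¹³ Pa.
1.01 × 10⁵ / 2.929 × 10¹³ = 3.448 × 10⁻⁹

3.448 × 10⁻⁹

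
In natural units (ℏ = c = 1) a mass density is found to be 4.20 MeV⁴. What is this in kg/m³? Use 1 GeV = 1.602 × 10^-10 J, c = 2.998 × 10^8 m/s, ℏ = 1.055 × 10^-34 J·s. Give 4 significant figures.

9.727 × 10^8 kg/m³

Mass density is [E]/(c²[L]³) = [E]⁴/(ℏ³c⁵).
1 GeV⁴ → 1/(ℏ³c⁵) × (1 GeV in J)⁴ = 2.316 × 10^20 kg/m³.
Convert the energy scale: 4.20 MeV⁴ = 4.20 × 10^-12 GeV⁴.
Result: 4.20 × 10^-12 × 2.316 × 10^20 = 9.727 × 10^8 kg/m³.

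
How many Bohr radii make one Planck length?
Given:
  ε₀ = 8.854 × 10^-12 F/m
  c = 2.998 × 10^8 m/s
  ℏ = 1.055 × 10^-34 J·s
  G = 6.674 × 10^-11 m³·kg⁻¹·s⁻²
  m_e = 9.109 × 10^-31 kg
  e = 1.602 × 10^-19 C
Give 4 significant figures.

3.051 × 10^-25

Planck length: ℓ_P = √(ℏG/c³) = 1.616 × 10^-35 m
Bohr radius: a₀ = 4πε₀ℏ²/(m_e e²) = 5.297 × 10^-11 m
ratio = 1.616 × 10^-35 / 5.297 × 10^-11 = 3.051 × 10^-25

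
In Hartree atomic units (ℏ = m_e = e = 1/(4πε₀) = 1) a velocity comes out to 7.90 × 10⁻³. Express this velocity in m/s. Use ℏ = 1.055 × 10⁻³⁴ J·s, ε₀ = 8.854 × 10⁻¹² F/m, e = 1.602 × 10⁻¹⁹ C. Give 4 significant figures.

One atomic unit of velocity: v_au = e²/(4πε₀ℏ) = 2.186 × 10⁶ m/s.
7.90 × 10⁻³ × 2.186 × 10⁶ m/s = 1.727 × 10⁴ m/s

1.727 × 10⁴ m/s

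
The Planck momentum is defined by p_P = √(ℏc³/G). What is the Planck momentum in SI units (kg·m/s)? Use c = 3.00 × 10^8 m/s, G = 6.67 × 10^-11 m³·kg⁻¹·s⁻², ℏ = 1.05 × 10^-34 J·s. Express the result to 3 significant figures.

p_P = √(ℏc³/G)
  = √(42.5)
  = 6.52 kg·m/s

6.52 kg·m/s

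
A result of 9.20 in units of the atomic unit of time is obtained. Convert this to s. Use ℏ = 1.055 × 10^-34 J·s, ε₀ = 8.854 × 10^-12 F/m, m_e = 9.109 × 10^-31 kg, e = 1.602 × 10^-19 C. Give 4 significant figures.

2.229 × 10^-16 s

One atomic unit of time: τ_au = (4πε₀)²ℏ³/(m_e e⁴) = 2.423 × 10^-17 s.
9.20 × 2.423 × 10^-17 s = 2.229 × 10^-16 s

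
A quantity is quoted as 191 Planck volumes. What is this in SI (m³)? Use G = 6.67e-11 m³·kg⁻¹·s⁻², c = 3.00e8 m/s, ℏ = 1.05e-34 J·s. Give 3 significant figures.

7.98e-103 m³

One Planck volume: V_P = (ℏG/c³)^(3/2) = 4.18e-105 m³.
191 × 4.18e-105 m³ = 7.98e-103 m³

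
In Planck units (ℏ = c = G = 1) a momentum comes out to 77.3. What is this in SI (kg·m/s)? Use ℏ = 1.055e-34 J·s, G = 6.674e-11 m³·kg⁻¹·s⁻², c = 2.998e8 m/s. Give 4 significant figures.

504.5 kg·m/s

One Planck momentum: p_P = √(ℏc³/G) = 6.527 kg·m/s.
77.3 × 6.527 kg·m/s = 504.5 kg·m/s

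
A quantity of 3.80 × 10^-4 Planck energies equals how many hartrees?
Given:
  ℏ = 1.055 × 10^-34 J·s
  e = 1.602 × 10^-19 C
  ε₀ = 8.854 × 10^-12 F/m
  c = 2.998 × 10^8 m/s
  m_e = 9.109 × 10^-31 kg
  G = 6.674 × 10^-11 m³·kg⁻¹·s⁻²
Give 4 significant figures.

1.708 × 10^23

Planck energy: E_P = √(ℏc⁵/G) = 1.957 × 10^9 J
hartree: E_h = m_e e⁴/(4πε₀ℏ)² = 4.354 × 10^-18 J
3.80 × 10^-4 × 1.957 × 10^9 / 4.354 × 10^-18 = 1.708 × 10^23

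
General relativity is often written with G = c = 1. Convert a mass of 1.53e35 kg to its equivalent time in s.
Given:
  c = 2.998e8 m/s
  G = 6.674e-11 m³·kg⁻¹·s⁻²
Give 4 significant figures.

0.3790 s

Mass → time via G/c³.
1.53e35 kg × (G/c³) = 0.3790 s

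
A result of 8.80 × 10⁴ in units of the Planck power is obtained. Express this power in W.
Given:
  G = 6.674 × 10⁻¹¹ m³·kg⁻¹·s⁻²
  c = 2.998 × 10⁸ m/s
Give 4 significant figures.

One Planck power: P_P = c⁵/G = 3.629 × 10⁵² W.
8.80 × 10⁴ × 3.629 × 10⁵² W = 3.193 × 10⁵⁷ W

3.193 × 10⁵⁷ W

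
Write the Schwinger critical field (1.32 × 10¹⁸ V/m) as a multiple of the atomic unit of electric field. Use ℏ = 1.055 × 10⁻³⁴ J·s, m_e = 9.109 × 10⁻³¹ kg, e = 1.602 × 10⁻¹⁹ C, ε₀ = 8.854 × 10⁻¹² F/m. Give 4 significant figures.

atomic unit of electric field: E_au = E_h/(e a₀) = m_e²e⁵/((4πε₀)³ℏ⁴) = 5.131 × 10¹¹ V/m.
1.32 × 10¹⁸ / 5.131 × 10¹¹ = 2.573 × 10⁶

2.573 × 10⁶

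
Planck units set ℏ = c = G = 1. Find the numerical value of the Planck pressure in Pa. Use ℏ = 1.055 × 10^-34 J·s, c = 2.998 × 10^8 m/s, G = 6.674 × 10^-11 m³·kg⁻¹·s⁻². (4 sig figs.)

4.632 × 10^113 Pa

From ℏ = c = G = 1 the pressure scale is p_P = c⁷/(ℏG²).
  = 2.177 × 10^59 / 4.699 × 10^-55
  = 4.632 × 10^113 Pa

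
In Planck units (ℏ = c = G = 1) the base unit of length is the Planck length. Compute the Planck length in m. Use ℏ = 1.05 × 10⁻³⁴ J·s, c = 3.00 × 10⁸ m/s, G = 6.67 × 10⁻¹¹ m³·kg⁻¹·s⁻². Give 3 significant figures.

ℓ_P = √(ℏG/c³)
  = √(2.59 × 10⁻⁷⁰)
  = 1.61 × 10⁻³⁵ m

1.61 × 10⁻³⁵ m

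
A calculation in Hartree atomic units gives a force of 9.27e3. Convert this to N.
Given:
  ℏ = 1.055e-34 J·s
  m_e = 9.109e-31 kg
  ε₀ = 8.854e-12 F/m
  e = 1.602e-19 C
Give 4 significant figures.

One atomic unit of force: F_au = E_h/a₀ = m_e²e⁶/((4πε₀)³ℏ⁴) = 8.220e-8 N.
9.27e3 × 8.220e-8 N = 7.620e-4 N

7.620e-4 N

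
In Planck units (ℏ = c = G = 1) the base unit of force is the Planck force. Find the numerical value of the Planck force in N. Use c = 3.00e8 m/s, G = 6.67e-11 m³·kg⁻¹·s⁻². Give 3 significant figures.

F_P = c⁴/G
  = 8.10e33 / 6.67e-11
  = 1.21e44 N

1.21e44 N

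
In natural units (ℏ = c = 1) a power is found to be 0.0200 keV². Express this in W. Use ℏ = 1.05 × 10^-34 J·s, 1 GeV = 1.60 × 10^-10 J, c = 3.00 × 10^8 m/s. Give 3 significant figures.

Power is [E]/[T] = [E]²/ℏ.
1 GeV² → 1/ℏ × (1 GeV in J)² = 2.44 × 10^14 W.
Convert the energy scale: 0.0200 keV² = 2.00 × 10^-14 GeV².
Result: 2.00 × 10^-14 × 2.44 × 10^14 = 4.88 W.

4.88 W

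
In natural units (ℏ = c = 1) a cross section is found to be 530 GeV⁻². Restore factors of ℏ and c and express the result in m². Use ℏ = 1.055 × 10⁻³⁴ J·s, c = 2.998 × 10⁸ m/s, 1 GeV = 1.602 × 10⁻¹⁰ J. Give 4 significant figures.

Area is [L]² = [E]⁻²·(ℏc)²; restore (ℏc)².
1 GeV⁻² → (ℏc)² × (1 GeV in J)⁻² = 3.898 × 10⁻³² m².
Result: 530 × 3.898 × 10⁻³² = 2.066 × 10⁻²⁹ m².

2.066 × 10⁻²⁹ m²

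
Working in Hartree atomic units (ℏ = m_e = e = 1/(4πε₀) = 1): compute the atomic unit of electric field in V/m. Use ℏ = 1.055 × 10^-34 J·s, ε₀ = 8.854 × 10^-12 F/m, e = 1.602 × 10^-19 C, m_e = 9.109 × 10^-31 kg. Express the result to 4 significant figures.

From ℏ = m_e = e = 1/(4πε₀) = 1 the electric field scale is E_au = E_h/(e a₀) = m_e²e⁵/((4πε₀)³ℏ⁴).
E_h = 4.354 × 10^-18 J
a₀ = 5.297 × 10^-11 m
E_h/(e·a₀) = 5.131 × 10^11 V/m

5.131 × 10^11 V/m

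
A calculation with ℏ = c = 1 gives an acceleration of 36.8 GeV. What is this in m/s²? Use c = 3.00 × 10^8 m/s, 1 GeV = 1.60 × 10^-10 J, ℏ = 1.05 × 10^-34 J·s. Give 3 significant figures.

Acceleration is [L]/[T]² = c·[E]/ℏ.
1 GeV → c/ℏ × (1 GeV in J) = 4.57 × 10^32 m/s².
Result: 36.8 × 4.57 × 10^32 = 1.68 × 10^34 m/s².

1.68 × 10^34 m/s²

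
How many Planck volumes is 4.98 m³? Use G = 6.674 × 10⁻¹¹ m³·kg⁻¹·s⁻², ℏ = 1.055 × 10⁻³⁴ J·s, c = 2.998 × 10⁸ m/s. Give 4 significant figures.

1.179 × 10¹⁰⁵

Planck volume: V_P = (ℏG/c³)^(3/2) = 4.224 × 10⁻¹⁰⁵ m³.
4.98 / 4.224 × 10⁻¹⁰⁵ = 1.179 × 10¹⁰⁵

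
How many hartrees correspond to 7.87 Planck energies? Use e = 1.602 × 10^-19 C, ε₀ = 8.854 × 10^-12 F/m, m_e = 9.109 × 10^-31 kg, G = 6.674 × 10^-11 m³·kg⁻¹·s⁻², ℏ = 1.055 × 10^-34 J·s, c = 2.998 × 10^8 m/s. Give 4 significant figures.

3.536 × 10^27

Planck energy: E_P = √(ℏc⁵/G) = 1.957 × 10^9 J
hartree: E_h = m_e e⁴/(4πε₀ℏ)² = 4.354 × 10^-18 J
7.87 × 1.957 × 10^9 / 4.354 × 10^-18 = 3.536 × 10^27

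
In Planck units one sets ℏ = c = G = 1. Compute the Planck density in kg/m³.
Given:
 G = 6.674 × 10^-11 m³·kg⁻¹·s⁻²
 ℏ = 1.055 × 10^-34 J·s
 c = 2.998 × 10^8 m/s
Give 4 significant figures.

5.154 × 10^96 kg/m³

ρ_P = c⁵/(ℏG²)
  = 2.422 × 10^42 / 4.699 × 10^-55
  = 5.154 × 10^96 kg/m³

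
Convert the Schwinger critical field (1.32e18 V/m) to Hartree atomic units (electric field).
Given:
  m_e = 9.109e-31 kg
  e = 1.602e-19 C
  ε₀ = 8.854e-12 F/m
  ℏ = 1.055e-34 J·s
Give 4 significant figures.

atomic unit of electric field: E_au = E_h/(e a₀) = m_e²e⁵/((4πε₀)³ℏ⁴) = 5.131e11 V/m.
1.32e18 / 5.131e11 = 2.573e6

2.573e6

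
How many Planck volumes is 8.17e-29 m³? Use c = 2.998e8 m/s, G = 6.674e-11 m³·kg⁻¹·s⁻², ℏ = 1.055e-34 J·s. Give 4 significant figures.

Planck volume: V_P = (ℏG/c³)^(3/2) = 4.224e-105 m³.
8.17e-29 / 4.224e-105 = 1.934e76

1.934e76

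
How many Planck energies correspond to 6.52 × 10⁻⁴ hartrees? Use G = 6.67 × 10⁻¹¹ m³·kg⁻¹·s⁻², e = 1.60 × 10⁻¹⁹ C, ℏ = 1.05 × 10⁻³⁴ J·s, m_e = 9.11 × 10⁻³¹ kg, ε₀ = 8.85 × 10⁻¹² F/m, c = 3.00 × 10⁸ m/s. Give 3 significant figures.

hartree: E_h = m_e e⁴/(4πε₀ℏ)² = 4.38 × 10⁻¹⁸ J
Planck energy: E_P = √(ℏc⁵/G) = 1.96 × 10⁹ J
6.52 × 10⁻⁴ × 4.38 × 10⁻¹⁸ / 1.96 × 10⁹ = 1.46 × 10⁻³⁰

1.46 × 10⁻³⁰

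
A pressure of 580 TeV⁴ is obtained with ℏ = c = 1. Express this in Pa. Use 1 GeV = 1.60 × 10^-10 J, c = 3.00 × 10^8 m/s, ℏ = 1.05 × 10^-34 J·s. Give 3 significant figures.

1.22 × 10^52 Pa

Pressure is [E]/[L]³ = [E]⁴/(ℏc)³.
1 GeV⁴ → 1/(ℏc)³ × (1 GeV in J)⁴ = 2.10 × 10^37 Pa.
Convert the energy scale: 580 TeV⁴ = 5.80 × 10^14 GeV⁴.
Result: 5.80 × 10^14 × 2.10 × 10^37 = 1.22 × 10^52 Pa.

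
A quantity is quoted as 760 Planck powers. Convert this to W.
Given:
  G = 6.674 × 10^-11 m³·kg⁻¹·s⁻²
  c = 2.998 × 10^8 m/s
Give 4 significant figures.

One Planck power: P_P = c⁵/G = 3.629 × 10^52 W.
760 × 3.629 × 10^52 W = 2.758 × 10^55 W

2.758 × 10^55 W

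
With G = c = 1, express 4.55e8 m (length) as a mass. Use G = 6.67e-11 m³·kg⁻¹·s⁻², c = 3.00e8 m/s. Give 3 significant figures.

Length → mass via c²/G.
4.55e8 m × (c²/G) = 6.14e35 kg

6.14e35 kg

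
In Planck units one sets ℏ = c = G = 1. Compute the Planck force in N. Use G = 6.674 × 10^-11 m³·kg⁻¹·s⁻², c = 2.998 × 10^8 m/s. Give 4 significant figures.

F_P = c⁴/G
  = 8.078 × 10^33 / 6.674 × 10^-11
  = 1.210 × 10^44 N

1.210 × 10^44 N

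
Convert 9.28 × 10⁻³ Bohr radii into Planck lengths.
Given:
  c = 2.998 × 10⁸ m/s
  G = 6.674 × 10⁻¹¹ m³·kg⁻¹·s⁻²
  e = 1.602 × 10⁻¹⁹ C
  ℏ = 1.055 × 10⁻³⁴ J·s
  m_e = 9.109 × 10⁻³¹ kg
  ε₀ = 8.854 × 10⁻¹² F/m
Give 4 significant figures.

Bohr radius: a₀ = 4πε₀ℏ²/(m_e e²) = 5.297 × 10⁻¹¹ m
Planck length: ℓ_P = √(ℏG/c³) = 1.616 × 10⁻³⁵ m
9.28 × 10⁻³ × 5.297 × 10⁻¹¹ / 1.616 × 10⁻³⁵ = 3.041 × 10²²

3.041 × 10²²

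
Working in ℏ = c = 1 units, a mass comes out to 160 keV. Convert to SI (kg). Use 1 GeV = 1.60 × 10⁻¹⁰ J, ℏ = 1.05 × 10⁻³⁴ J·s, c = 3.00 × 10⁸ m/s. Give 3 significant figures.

Mass is [E]/c²; divide by c².
1 GeV → 1/c² × (1 GeV in J) = 1.78 × 10⁻²⁷ kg.
Convert the energy scale: 160 keV = 1.60 × 10⁻⁴ GeV.
Result: 1.60 × 10⁻⁴ × 1.78 × 10⁻²⁷ = 2.84 × 10⁻³¹ kg.

2.84 × 10⁻³¹ kg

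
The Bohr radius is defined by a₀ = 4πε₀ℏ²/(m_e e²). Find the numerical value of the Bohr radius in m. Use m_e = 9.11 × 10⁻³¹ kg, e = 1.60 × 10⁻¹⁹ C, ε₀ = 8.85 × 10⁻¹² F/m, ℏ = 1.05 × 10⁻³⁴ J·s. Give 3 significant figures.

5.26 × 10⁻¹¹ m

a₀ = 4πε₀ℏ²/(m_e e²)
  = 1.23 × 10⁻⁷⁸ / 2.33 × 10⁻⁶⁸
  = 5.26 × 10⁻¹¹ m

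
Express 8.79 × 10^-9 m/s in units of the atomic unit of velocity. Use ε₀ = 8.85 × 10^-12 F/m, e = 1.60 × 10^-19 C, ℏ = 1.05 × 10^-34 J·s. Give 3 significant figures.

4.01 × 10^-15

atomic unit of velocity: v_au = e²/(4πε₀ℏ) = 2.19 × 10^6 m/s.
8.79 × 10^-9 / 2.19 × 10^6 = 4.01 × 10^-15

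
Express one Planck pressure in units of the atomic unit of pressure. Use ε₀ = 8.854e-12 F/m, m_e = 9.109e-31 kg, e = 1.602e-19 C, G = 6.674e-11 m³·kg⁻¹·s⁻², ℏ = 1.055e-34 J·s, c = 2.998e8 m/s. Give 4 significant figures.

1.581e100

Planck pressure: p_P = c⁷/(ℏG²) = 4.632e113 Pa
atomic unit of pressure: P_au = E_h/a₀³ = m_e⁴e¹⁰/((4πε₀)⁵ℏ⁸) = 2.929e13 Pa
ratio = 4.632e113 / 2.929e13 = 1.581e100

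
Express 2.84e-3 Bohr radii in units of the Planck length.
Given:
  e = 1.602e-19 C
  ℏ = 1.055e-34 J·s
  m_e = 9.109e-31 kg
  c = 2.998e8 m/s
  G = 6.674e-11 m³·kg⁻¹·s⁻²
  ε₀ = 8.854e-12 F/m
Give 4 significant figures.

9.307e21

Bohr radius: a₀ = 4πε₀ℏ²/(m_e e²) = 5.297e-11 m
Planck length: ℓ_P = √(ℏG/c³) = 1.616e-35 m
2.84e-3 × 5.297e-11 / 1.616e-35 = 9.307e21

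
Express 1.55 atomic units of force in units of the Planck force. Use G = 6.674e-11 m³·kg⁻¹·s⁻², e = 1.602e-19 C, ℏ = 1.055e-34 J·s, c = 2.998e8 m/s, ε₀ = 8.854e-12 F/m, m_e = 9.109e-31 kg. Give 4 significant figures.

1.053e-51

atomic unit of force: F_au = E_h/a₀ = m_e²e⁶/((4πε₀)³ℏ⁴) = 8.220e-8 N
Planck force: F_P = c⁴/G = 1.210e44 N
1.55 × 8.220e-8 / 1.210e44 = 1.053e-51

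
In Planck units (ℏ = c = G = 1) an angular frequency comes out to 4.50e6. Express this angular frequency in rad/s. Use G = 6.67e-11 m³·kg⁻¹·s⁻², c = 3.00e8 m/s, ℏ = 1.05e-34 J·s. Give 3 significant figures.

One Planck angular frequency: ω_P = √(c⁵/(ℏG)) = 1.86e43 rad/s.
4.50e6 × 1.86e43 rad/s = 8.38e49 rad/s

8.38e49 rad/s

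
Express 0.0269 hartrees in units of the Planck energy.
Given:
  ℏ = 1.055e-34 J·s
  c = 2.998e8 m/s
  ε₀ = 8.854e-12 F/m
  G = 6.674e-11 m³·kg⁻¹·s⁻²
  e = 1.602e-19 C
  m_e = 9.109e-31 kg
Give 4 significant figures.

hartree: E_h = m_e e⁴/(4πε₀ℏ)² = 4.354e-18 J
Planck energy: E_P = √(ℏc⁵/G) = 1.957e9 J
0.0269 × 4.354e-18 / 1.957e9 = 5.986e-29

5.986e-29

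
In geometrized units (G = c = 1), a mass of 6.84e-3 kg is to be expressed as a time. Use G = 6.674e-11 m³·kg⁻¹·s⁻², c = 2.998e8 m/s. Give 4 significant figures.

1.694e-38 s

Mass → time via G/c³.
6.84e-3 kg × (G/c³) = 1.694e-38 s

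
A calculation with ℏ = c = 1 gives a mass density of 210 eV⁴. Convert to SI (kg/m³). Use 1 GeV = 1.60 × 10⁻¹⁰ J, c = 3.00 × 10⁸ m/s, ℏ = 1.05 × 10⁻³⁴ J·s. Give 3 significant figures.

Mass density is [E]/(c²[L]³) = [E]⁴/(ℏ³c⁵).
1 GeV⁴ → 1/(ℏ³c⁵) × (1 GeV in J)⁴ = 2.33 × 10²⁰ kg/m³.
Convert the energy scale: 210 eV⁴ = 2.10 × 10⁻³⁴ GeV⁴.
Result: 2.10 × 10⁻³⁴ × 2.33 × 10²⁰ = 4.89 × 10⁻¹⁴ kg/m³.

4.89 × 10⁻¹⁴ kg/m³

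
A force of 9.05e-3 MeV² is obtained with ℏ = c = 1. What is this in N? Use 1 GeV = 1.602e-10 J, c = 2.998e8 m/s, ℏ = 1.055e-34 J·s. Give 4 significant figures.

Force is [E]/[L] = [E]²/(ℏc); restore (ℏc)⁻¹.
1 GeV² → 1/(ℏc) × (1 GeV in J)² = 8.114e5 N.
Convert the energy scale: 9.05e-3 MeV² = 9.05e-9 GeV².
Result: 9.05e-9 × 8.114e5 = 7.343e-3 N.

7.343e-3 N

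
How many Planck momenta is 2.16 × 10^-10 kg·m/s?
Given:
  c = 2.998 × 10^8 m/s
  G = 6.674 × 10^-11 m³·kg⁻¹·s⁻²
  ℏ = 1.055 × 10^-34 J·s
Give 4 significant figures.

Planck momentum: p_P = √(ℏc³/G) = 6.527 kg·m/s.
2.16 × 10^-10 / 6.527 = 3.310 × 10^-11

3.310 × 10^-11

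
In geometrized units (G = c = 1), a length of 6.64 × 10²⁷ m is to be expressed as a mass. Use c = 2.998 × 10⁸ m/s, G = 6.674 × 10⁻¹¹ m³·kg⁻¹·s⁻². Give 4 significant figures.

8.942 × 10⁵⁴ kg

Length → mass via c²/G.
6.64 × 10²⁷ m × (c²/G) = 8.942 × 10⁵⁴ kg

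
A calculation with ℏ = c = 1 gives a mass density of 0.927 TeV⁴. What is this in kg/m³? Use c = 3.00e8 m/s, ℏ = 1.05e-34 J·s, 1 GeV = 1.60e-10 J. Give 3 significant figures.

Mass density is [E]/(c²[L]³) = [E]⁴/(ℏ³c⁵).
1 GeV⁴ → 1/(ℏ³c⁵) × (1 GeV in J)⁴ = 2.33e20 kg/m³.
Convert the energy scale: 0.927 TeV⁴ = 9.27e11 GeV⁴.
Result: 9.27e11 × 2.33e20 = 2.16e32 kg/m³.

2.16e32 kg/m³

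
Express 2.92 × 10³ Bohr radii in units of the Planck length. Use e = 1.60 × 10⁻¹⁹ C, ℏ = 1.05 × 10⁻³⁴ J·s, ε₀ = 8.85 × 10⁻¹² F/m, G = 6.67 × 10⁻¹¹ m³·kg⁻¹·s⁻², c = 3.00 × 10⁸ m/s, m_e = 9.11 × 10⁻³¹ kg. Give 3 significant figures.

Bohr radius: a₀ = 4πε₀ℏ²/(m_e e²) = 5.26 × 10⁻¹¹ m
Planck length: ℓ_P = √(ℏG/c³) = 1.61 × 10⁻³⁵ m
2.92 × 10³ × 5.26 × 10⁻¹¹ / 1.61 × 10⁻³⁵ = 9.53 × 10²⁷

9.53 × 10²⁷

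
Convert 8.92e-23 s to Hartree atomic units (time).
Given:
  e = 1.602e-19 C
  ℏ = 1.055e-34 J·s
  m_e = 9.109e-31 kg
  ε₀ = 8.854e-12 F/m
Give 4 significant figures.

atomic unit of time: τ_au = (4πε₀)²ℏ³/(m_e e⁴) = 2.423e-17 s.
8.92e-23 / 2.423e-17 = 3.682e-6

3.682e-6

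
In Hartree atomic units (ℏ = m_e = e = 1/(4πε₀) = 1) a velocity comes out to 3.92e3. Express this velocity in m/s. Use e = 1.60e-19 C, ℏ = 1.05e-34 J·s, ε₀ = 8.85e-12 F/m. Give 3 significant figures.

One atomic unit of velocity: v_au = e²/(4πε₀ℏ) = 2.19e6 m/s.
3.92e3 × 2.19e6 m/s = 8.59e9 m/s

8.59e9 m/s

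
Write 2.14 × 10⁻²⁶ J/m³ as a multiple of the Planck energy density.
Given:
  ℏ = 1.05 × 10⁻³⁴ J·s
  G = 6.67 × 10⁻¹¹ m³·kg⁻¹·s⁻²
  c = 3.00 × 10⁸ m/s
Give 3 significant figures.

Planck energy density: u_P = c⁷/(ℏG²) = 4.68 × 10¹¹³ J/m³.
2.14 × 10⁻²⁶ / 4.68 × 10¹¹³ = 4.57 × 10⁻¹⁴⁰

4.57 × 10⁻¹⁴⁰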